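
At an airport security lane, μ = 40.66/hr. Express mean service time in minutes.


Mean service time = 1/μ = 1/40.66 hour = 0.02459 hour
In minutes: 0.02459 × 60 = 1.4757 min

Final: 1.4757 min


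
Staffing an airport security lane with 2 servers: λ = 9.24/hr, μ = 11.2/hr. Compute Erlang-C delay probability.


a = λ/μ = 0.8250; ρ = a/2 = 0.4125
P₀ = 0.415929 (from M/M/c formula)
C(c,a) = [a^c/(c!(1−ρ))]·P₀ = [0.68063/(2·0.5875)]·0.415929
= 0.57926·0.415929 = 0.240929

Final: 0.240929


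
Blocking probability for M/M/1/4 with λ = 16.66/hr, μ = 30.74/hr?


ρ = λ/μ = 16.66/30.74 = 0.5420
P_K = (1−ρ)ρ^K/(1−ρ^(K+1)) = (0.4580·0.086275)/(1 − 0.046758)
= 0.039517/0.953242 = 0.041455

Final: 0.041455


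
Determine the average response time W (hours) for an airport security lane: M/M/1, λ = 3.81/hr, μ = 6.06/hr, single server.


W = 1/(μ−λ) = 1/(6.06 − 3.81) = 1/2.25 = 0.4444 hr

Final: 0.4444 hr


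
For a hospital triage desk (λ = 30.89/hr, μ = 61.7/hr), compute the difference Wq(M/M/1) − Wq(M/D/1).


ρ = 30.89/61.7 = 0.5006
Wq(M/M/1) = ρ/(μ−λ) = 0.5006/30.81 = 0.01625 hr
Wq(M/D/1) = ρ/(2(μ−λ)) = 0.008125 hr
Savings = 0.01625 − 0.008125 = 0.008125 hr

Final: 0.008125 hr


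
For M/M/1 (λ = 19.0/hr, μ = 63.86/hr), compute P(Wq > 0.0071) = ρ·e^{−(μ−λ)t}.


ρ = 19.0/63.86 = 0.2975
P(Wq > t) = ρ·e^{−(μ−λ)t} = 0.2975·e^{−0.3185}
= 0.2975·0.727235 = 0.216371

Final: 0.216371


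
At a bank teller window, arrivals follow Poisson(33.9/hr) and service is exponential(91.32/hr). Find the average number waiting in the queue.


ρ = 33.9/91.32 = 0.3712
Lq = ρ²/(1−ρ) = 0.1378/0.6288 = 0.2192

Final: 0.2192


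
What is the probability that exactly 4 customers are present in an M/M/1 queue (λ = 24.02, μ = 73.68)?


ρ = 24.02/73.68 = 0.3260
P_n = (1−ρ)·ρ^n = (1 − 0.3260)·0.3260^4 = 0.6740·0.011295 = 0.007613

Final: 0.007613


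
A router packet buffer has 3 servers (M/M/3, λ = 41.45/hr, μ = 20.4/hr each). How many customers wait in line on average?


a = λ/μ = 2.0319; ρ = a/3 = 0.6773
P₀ = 0.106063
Lq = P₀·a^c·ρ / (c!·(1−ρ)²) = 0.106063·8.38848·0.6773/(6·0.10414)
= 0.96435

Final: 0.96435


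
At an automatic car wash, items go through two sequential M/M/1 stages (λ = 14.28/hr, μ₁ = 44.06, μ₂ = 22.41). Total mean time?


Each node sees arrival rate λ = 14.28/hr (tandem ⇒ throughput preserved).
W₁ = 1/(μ₁−λ) = 1/(44.06−14.28) = 0.03358 hr
W₂ = 1/(μ₂−λ) = 1/(22.41−14.28) = 0.12300 hr
W_total = W₁ + W₂ = 0.03358 + 0.12300 = 0.15658 hr

Final: 0.15658 hr


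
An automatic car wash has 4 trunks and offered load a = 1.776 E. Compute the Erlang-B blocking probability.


B(c,a) = (a^c/c!) / Σ_{k=0}^{c} a^k/k!
a^4/4! = 0.414534
Σ terms (k=0..4): 1.00000 + 1.77600 + 1.57709 + 0.93364 + 0.41453 = 5.701259
B = 0.414534/5.701259 = 0.072709

Final: 0.072709


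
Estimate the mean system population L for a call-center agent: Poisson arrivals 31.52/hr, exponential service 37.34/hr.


ρ = λ/μ = 31.52/37.34 = 0.8441
L = ρ/(1−ρ) = 0.8441/(1 − 0.8441) = 0.8441/0.1559 = 5.4158

Final: 5.4158


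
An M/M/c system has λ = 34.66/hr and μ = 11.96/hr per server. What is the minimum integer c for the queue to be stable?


Stability requires cμ > λ ⇔ c > λ/μ.
λ/μ = 34.66/11.96 = 2.8980
Minimum integer c = ⌊2.8980⌋ + 1 = 3
Check: 3·11.96 = 35.88 > 34.66, while 2·11.96 = 23.92 ≤ 34.66

Final: 3 servers


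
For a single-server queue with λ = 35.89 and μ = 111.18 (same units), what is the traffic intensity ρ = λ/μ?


ρ = λ/μ = 35.89/111.18 = 0.3228

Final: 0.3228


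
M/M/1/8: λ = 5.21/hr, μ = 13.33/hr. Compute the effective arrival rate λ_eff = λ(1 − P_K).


ρ = 0.3908; P_K = (1−ρ)ρ^8/(1−ρ^9) = 0.0003318
λ_eff = λ(1 − P_K) = 5.21·(1 − 0.0003318) = 5.21·0.999668 = 5.2083 /hr

Final: 5.2083 /hr


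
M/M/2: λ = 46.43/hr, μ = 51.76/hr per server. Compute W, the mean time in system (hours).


a = 0.8970; ρ = 0.4485; P₀ = 0.380727
Lq = P₀·a^c·ρ/(c!(1−ρ)²) = 0.22589
Wq = Lq/λ = 0.22589/46.43 = 0.004865 hr
W = Wq + 1/μ = 0.004865 + 0.01932 = 0.02419 hr

Final: 0.02419 hr


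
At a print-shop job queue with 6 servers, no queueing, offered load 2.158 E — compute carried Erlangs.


B(6,2.158) = 0.016320 (Erlang-B)
Carried load = a(1 − B) = 2.158·(1 − 0.016320) = 2.158·0.983680 = 2.1228 E

Final: 2.1228 Erlangs


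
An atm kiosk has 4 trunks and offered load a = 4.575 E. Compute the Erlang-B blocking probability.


B(c,a) = (a^c/c!) / Σ_{k=0}^{c} a^k/k!
a^4/4! = 18.253794
Σ terms (k=0..4): 1.00000 + 4.57500 + 10.46531 + 15.95960 + 18.25379 = 50.253708
B = 18.253794/50.253708 = 0.363233

Final: 0.363233


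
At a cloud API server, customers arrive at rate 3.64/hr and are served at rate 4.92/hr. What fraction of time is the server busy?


ρ = λ/μ = 3.64/4.92 = 0.7398

Final: 0.7398


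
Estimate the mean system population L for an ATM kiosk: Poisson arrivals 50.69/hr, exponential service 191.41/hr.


ρ = λ/μ = 50.69/191.41 = 0.2648
L = ρ/(1−ρ) = 0.2648/(1 − 0.2648) = 0.2648/0.7352 = 0.3602

Final: 0.3602


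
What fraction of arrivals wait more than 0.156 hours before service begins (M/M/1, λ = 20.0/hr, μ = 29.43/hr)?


ρ = 20.0/29.43 = 0.6796
P(Wq > t) = ρ·e^{−(μ−λ)t} = 0.6796·e^{−1.4711}
= 0.6796·0.229677 = 0.156084

Final: 0.156084


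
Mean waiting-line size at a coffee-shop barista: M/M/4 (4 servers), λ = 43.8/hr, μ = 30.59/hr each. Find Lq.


a = λ/μ = 1.4318; ρ = a/4 = 0.3580
P₀ = 0.237026
Lq = P₀·a^c·ρ / (c!·(1−ρ)²) = 0.237026·4.20319·0.3580/(24·0.41222)
= 0.03605

Final: 0.03605


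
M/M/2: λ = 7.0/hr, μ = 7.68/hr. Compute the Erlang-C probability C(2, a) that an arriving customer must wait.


a = λ/μ = 0.9115; ρ = a/2 = 0.4557
P₀ = 0.373882 (from M/M/c formula)
C(c,a) = [a^c/(c!(1−ρ))]·P₀ = [0.83076/(2·0.5443)]·0.373882
= 0.76318·0.373882 = 0.285340

Final: 0.285340


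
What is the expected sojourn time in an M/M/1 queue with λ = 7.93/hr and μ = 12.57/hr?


W = 1/(μ−λ) = 1/(12.57 − 7.93) = 1/4.64 = 0.2155 hr

Final: 0.2155 hr


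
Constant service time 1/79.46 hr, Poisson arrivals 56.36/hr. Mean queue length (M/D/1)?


ρ = 56.36/79.46 = 0.7093
M/D/1: Lq = ρ²/(2(1−ρ)) = 0.5031/(2·0.2907) = 0.86527

Final: 0.86527


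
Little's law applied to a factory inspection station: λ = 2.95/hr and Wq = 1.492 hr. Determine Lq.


Lq = λWq = 2.95·1.492 = 4.4014

Final: 4.4014


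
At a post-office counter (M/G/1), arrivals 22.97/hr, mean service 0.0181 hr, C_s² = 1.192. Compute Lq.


ρ = λ·E[S] = 22.97·0.0181 = 0.4158
Lq = ρ²(1+C_s²)/(2(1−ρ)) = 0.1729·(1+1.192)/(2·0.5842)
= 0.1729·2.1920/1.1685 = 0.32426

Final: 0.32426


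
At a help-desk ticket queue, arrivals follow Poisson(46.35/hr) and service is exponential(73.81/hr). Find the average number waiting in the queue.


ρ = 46.35/73.81 = 0.6280
Lq = ρ²/(1−ρ) = 0.3943/0.3720 = 1.0599

Final: 1.0599


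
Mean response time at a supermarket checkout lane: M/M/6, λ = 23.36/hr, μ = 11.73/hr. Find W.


a = 1.9915; ρ = 0.3319; P₀ = 0.136297
Lq = P₀·a^c·ρ/(c!(1−ρ)²) = 0.008781
Wq = Lq/λ = 0.008781/23.36 = 0.0003759 hr
W = Wq + 1/μ = 0.0003759 + 0.08525 = 0.08563 hr

Final: 0.08563 hr


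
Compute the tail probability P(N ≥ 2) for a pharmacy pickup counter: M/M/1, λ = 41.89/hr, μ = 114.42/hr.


ρ = 41.89/114.42 = 0.3661
P(N ≥ n) = ρ^n = 0.3661^2 = 0.134035

Final: 0.134035


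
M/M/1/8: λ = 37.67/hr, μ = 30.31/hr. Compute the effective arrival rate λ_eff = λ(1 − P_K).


ρ = 1.2428; P_K = (1−ρ)ρ^8/(1−ρ^9) = 0.227546
λ_eff = λ(1 − P_K) = 37.67·(1 − 0.227546) = 37.67·0.772454 = 29.0983 /hr

Final: 29.0983 /hr


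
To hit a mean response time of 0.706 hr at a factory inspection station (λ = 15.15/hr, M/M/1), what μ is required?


W = 1/(μ−λ) ⇒ μ − λ = 1/W = 1/0.706 = 1.4164
μ = λ + 1/W = 15.15 + 1.4164 = 16.5664 per hr

Final: 16.5664 /hr


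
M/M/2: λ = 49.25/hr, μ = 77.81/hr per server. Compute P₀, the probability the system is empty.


a = λ/μ = 49.25/77.81 = 0.6330; ρ = a/c = 0.3165
Σ_{k=0}^{1} a^k/k! (terms k=0..1) = 1.00000 + 0.63295 = 1.63295
Tail: a^2/(2!(1−ρ)) = 0.40063/(2·0.6835) = 0.29306
P₀ = 1/(1.63295 + 0.29306) = 1/1.92601 = 0.519207

Final: 0.519207


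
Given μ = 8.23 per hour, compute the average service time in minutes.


Mean service time = 1/μ = 1/8.23 hour = 0.12151 hour
In minutes: 0.12151 × 60 = 7.2904 min

Final: 7.2904 min


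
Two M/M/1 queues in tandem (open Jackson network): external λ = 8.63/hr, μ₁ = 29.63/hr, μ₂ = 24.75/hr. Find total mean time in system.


Each node sees arrival rate λ = 8.63/hr (tandem ⇒ throughput preserved).
W₁ = 1/(μ₁−λ) = 1/(29.63−8.63) = 0.04762 hr
W₂ = 1/(μ₂−λ) = 1/(24.75−8.63) = 0.06203 hr
W_total = W₁ + W₂ = 0.04762 + 0.06203 = 0.10965 hr

Final: 0.10965 hr


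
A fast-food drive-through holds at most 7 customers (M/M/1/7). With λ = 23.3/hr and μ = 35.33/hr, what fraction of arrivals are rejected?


ρ = λ/μ = 23.3/35.33 = 0.6595
P_K = (1−ρ)ρ^K/(1−ρ^(K+1)) = (0.3405·0.054261)/(1 − 0.035785)
= 0.018476/0.964215 = 0.019162

Final: 0.019162


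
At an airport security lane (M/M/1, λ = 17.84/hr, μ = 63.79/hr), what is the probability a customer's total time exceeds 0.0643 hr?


W ~ Exponential(μ−λ) for M/M/1.
μ − λ = 63.79 − 17.84 = 45.9500
P(W > t) = e^{−(μ−λ)t} = e^{−2.9546} = 0.052100

Final: 0.052100


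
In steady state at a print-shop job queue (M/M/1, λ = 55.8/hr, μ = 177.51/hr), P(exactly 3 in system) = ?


ρ = 55.8/177.51 = 0.3143
P_n = (1−ρ)·ρ^n = (1 − 0.3143)·0.3143^3 = 0.6857·0.031062 = 0.021298

Final: 0.021298


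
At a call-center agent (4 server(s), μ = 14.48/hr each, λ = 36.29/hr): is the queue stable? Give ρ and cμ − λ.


Total capacity cμ = 4·14.48 = 57.92/hr
ρ = λ/(cμ) = 36.29/57.92 = 0.6266
Stable ⇔ ρ < 1: YES
Spare capacity = cμ − λ = 57.92 − 36.29 = 21.63/hr

Final: ρ = 0.6266; stable; margin = 21.63/hr


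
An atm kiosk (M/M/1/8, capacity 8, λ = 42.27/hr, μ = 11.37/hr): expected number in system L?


ρ = 42.27/11.37 = 3.7177
L = ρ[1 − (K+1)ρ^K + Kρ^(K+1)] / [(1−ρ)(1−ρ^(K+1))]
Numerator: 3.7177·(1 − 9·36490.033757 + 8·135658.199376) = 2813748.058823
Denominator: (-2.7177)·(-135657.199376) = 368672.599887
L = 2813748.058823/368672.599887 = 7.6321

Final: 7.6321


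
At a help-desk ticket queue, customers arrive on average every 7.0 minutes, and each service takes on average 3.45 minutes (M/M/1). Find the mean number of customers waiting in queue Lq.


λ = 60/7.0 = 8.5714 /hr
μ = 60/3.45 = 17.3913 /hr
ρ = λ/μ = 8.5714/17.3913 = 0.4929
Lq = ρ²/(1−ρ) = 0.2429/0.5071 = 0.4790

Final: 0.4790


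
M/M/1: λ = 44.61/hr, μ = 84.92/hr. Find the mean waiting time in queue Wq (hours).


ρ = 44.61/84.92 = 0.5253
Wq = ρ/(μ−λ) = 0.5253/(84.92 − 44.61) = 0.5253/40.31 = 0.01303 hr

Final: 0.01303 hr


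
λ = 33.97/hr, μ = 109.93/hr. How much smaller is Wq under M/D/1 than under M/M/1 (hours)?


ρ = 33.97/109.93 = 0.3090
Wq(M/M/1) = ρ/(μ−λ) = 0.3090/75.96 = 0.004068 hr
Wq(M/D/1) = ρ/(2(μ−λ)) = 0.002034 hr
Savings = 0.004068 − 0.002034 = 0.002034 hr

Final: 0.002034 hr


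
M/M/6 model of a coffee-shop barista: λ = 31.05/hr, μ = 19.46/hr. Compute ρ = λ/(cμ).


ρ = λ/(cμ) = 31.05/(6·19.46) = 31.05/116.76 = 0.2659

Final: 0.2659


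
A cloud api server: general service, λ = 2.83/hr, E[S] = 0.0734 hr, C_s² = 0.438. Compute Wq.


ρ = λ·E[S] = 2.83·0.0734 = 0.2077
E[S²] = E[S]²(1+C_s²) = 0.0734²·(1+0.438) = 0.007747
Wq = λ·E[S²]/(2(1−ρ)) = 2.83·0.007747/(2·0.7923) = 0.01384 hr

Final: 0.01384 hr


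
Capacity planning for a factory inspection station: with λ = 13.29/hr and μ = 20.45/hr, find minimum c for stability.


Stability requires cμ > λ ⇔ c > λ/μ.
λ/μ = 13.29/20.45 = 0.6499
Minimum integer c = ⌊0.6499⌋ + 1 = 1
Check: 1·20.45 = 20.45 > 13.29, while 0·20.45 = 0.00 ≤ 13.29

Final: 1 servers


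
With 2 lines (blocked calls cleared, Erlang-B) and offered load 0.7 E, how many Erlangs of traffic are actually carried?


B(2,0.7) = 0.125964 (Erlang-B)
Carried load = a(1 − B) = 0.7·(1 − 0.125964) = 0.7·0.874036 = 0.6118 E

Final: 0.6118 Erlangs


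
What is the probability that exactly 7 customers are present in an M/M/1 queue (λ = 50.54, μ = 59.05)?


ρ = 50.54/59.05 = 0.8559
P_n = (1−ρ)·ρ^n = (1 − 0.8559)·0.8559^7 = 0.1441·0.336440 = 0.048486

Final: 0.048486


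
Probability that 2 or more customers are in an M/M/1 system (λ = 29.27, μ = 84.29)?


ρ = 29.27/84.29 = 0.3473
P(N ≥ n) = ρ^n = 0.3473^2 = 0.120585

Final: 0.120585


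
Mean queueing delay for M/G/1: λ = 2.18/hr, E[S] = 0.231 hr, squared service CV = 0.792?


ρ = λ·E[S] = 2.18·0.231 = 0.5036
E[S²] = E[S]²(1+C_s²) = 0.231²·(1+0.792) = 0.095623
Wq = λ·E[S²]/(2(1−ρ)) = 2.18·0.095623/(2·0.4964) = 0.20996 hr

Final: 0.20996 hr


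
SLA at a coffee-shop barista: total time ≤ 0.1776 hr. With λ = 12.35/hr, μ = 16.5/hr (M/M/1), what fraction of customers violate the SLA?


W ~ Exponential(μ−λ) for M/M/1.
μ − λ = 16.5 − 12.35 = 4.1500
P(W > t) = e^{−(μ−λ)t} = e^{−0.7370} = 0.478528

Final: 0.478528


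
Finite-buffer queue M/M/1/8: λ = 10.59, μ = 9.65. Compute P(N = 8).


ρ = λ/μ = 10.59/9.65 = 1.0974
P_K = (1−ρ)ρ^K/(1−ρ^(K+1)) = (-0.09741·2.103532)/(1 − 2.308436)
= -0.204904/-1.308436 = 0.156602

Final: 0.156602


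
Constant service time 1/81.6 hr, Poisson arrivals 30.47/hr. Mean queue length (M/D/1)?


ρ = 30.47/81.6 = 0.3734
M/D/1: Lq = ρ²/(2(1−ρ)) = 0.1394/(2·0.6266) = 0.11126

Final: 0.11126


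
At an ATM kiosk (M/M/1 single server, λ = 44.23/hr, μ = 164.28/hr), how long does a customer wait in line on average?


ρ = 44.23/164.28 = 0.2692
Wq = ρ/(μ−λ) = 0.2692/(164.28 − 44.23) = 0.2692/120.05 = 0.002243 hr

Final: 0.002243 hr


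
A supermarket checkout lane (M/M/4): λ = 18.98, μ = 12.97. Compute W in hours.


a = 1.4634; ρ = 0.3658; P₀ = 0.229478
Lq = P₀·a^c·ρ/(c!(1−ρ)²) = 0.03989
Wq = Lq/λ = 0.03989/18.98 = 0.002102 hr
W = Wq + 1/μ = 0.002102 + 0.07710 = 0.07920 hr

Final: 0.07920 hr


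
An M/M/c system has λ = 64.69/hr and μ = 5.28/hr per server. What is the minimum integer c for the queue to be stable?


Stability requires cμ > λ ⇔ c > λ/μ.
λ/μ = 64.69/5.28 = 12.2519
Minimum integer c = ⌊12.2519⌋ + 1 = 13
Check: 13·5.28 = 68.64 > 64.69, while 12·5.28 = 63.36 ≤ 64.69

Final: 13 servers


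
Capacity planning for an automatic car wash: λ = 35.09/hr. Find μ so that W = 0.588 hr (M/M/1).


W = 1/(μ−λ) ⇒ μ − λ = 1/W = 1/0.588 = 1.7007
μ = λ + 1/W = 35.09 + 1.7007 = 36.7907 per hr

Final: 36.7907 /hr


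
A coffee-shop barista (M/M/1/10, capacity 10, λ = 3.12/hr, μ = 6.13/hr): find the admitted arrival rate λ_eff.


ρ = 0.5090; P_K = (1−ρ)ρ^10/(1−ρ^11) = 0.0005732
λ_eff = λ(1 − P_K) = 3.12·(1 − 0.0005732) = 3.12·0.999427 = 3.1182 /hr

Final: 3.1182 /hr


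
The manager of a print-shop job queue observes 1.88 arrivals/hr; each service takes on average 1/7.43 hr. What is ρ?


ρ = λ/μ = 1.88/7.43 = 0.2530

Final: 0.2530


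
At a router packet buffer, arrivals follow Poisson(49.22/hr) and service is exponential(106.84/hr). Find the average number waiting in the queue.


ρ = 49.22/106.84 = 0.4607
Lq = ρ²/(1−ρ) = 0.2122/0.5393 = 0.3935

Final: 0.3935


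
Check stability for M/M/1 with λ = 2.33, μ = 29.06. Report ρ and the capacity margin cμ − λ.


Total capacity cμ = 1·29.06 = 29.06/hr
ρ = λ/(cμ) = 2.33/29.06 = 0.08018
Stable ⇔ ρ < 1: YES
Spare capacity = cμ − λ = 29.06 − 2.33 = 26.73/hr

Final: ρ = 0.08018; stable; margin = 26.73/hr


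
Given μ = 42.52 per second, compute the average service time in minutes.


Mean service time = 1/μ = 1/42.52 second = 0.02352 second
In minutes: 0.02352 × 0.0166667 = 0.0003920 min

Final: 0.0003920 min


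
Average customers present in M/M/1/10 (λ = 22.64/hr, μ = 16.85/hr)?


ρ = 22.64/16.85 = 1.3436
L = ρ[1 − (K+1)ρ^K + Kρ^(K+1)] / [(1−ρ)(1−ρ^(K+1))]
Numerator: 1.3436·(1 − 11·19.176316 + 10·25.765685) = 64.114027
Denominator: (-0.3436)·(-24.765685) = 8.509989
L = 64.114027/8.509989 = 7.5340

Final: 7.5340


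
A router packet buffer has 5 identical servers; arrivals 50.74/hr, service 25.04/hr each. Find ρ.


ρ = λ/(cμ) = 50.74/(5·25.04) = 50.74/125.20 = 0.4053

Final: 0.4053


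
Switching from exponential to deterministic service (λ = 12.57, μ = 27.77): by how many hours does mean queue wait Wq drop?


ρ = 12.57/27.77 = 0.4526
Wq(M/M/1) = ρ/(μ−λ) = 0.4526/15.20 = 0.02978 hr
Wq(M/D/1) = ρ/(2(μ−λ)) = 0.01489 hr
Savings = 0.02978 − 0.01489 = 0.01489 hr

Final: 0.01489 hr


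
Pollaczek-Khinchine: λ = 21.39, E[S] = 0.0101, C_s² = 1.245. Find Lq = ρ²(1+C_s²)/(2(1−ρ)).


ρ = λ·E[S] = 21.39·0.0101 = 0.2160
Lq = ρ²(1+C_s²)/(2(1−ρ)) = 0.04667·(1+1.245)/(2·0.7840)
= 0.04667·2.2450/1.5679 = 0.06683

Final: 0.06683


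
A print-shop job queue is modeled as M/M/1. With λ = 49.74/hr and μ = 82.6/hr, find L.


ρ = λ/μ = 49.74/82.6 = 0.6022
L = ρ/(1−ρ) = 0.6022/(1 − 0.6022) = 0.6022/0.3978 = 1.5137

Final: 1.5137


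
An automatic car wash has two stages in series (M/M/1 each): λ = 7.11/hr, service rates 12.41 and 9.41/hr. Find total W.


Each node sees arrival rate λ = 7.11/hr (tandem ⇒ throughput preserved).
W₁ = 1/(μ₁−λ) = 1/(12.41−7.11) = 0.18868 hr
W₂ = 1/(μ₂−λ) = 1/(9.41−7.11) = 0.43478 hr
W_total = W₁ + W₂ = 0.18868 + 0.43478 = 0.62346 hr

Final: 0.62346 hr


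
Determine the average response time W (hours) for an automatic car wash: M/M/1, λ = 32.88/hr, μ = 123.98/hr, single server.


W = 1/(μ−λ) = 1/(123.98 − 32.88) = 1/91.10 = 0.01098 hr

Final: 0.01098 hr


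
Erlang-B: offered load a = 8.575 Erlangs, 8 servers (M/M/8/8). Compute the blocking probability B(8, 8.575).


B(c,a) = (a^c/c!) / Σ_{k=0}^{c} a^k/k!
a^8/8! = 725.024206
Σ terms (k=0..8): 1.00000 + 8.57500 + 36.76531 + 105.08752 + 225.28137 + 386.35754 + 552.16932 + 676.40742 + 725.02421 = 2716.667695
B = 725.024206/2716.667695 = 0.266880

Final: 0.266880


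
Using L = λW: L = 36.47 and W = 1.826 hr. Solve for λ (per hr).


λ = L/W = 36.47/1.826 = 19.9726 /hr

Final: 19.9726 /hr


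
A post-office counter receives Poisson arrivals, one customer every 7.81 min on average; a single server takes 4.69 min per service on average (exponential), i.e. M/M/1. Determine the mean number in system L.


λ = 60/7.81 = 7.6825 /hr
μ = 60/4.69 = 12.7932 /hr
ρ = λ/μ = 7.6825/12.7932 = 0.6005
L = ρ/(1−ρ) = 0.6005/0.3995 = 1.5032

Final: 1.5032


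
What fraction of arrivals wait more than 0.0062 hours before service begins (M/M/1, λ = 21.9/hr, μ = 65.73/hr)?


ρ = 21.9/65.73 = 0.3332
P(Wq > t) = ρ·e^{−(μ−λ)t} = 0.3332·e^{−0.2717}
= 0.3332·0.762048 = 0.253900

Final: 0.253900


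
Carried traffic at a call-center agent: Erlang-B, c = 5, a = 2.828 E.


B(5,2.828) = 0.095591 (Erlang-B)
Carried load = a(1 − B) = 2.828·(1 − 0.095591) = 2.828·0.904409 = 2.5577 E

Final: 2.5577 Erlangs


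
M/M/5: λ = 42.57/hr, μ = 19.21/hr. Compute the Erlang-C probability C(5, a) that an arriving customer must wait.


a = λ/μ = 2.2160; ρ = a/5 = 0.4432
P₀ = 0.107644 (from M/M/c formula)
C(c,a) = [a^c/(c!(1−ρ))]·P₀ = [53.44184/(120·0.5568)]·0.107644
= 0.79985·0.107644 = 0.086099

Final: 0.086099


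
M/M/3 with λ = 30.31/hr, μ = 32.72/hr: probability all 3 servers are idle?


a = λ/μ = 30.31/32.72 = 0.9263; ρ = a/c = 0.3088
Σ_{k=0}^{2} a^k/k! (terms k=0..2) = 1.00000 + 0.92634 + 0.42906 = 2.35540
Tail: a^3/(3!(1−ρ)) = 0.79491/(6·0.6912) = 0.19167
P₀ = 1/(2.35540 + 0.19167) = 1/2.54707 = 0.392608

Final: 0.392608


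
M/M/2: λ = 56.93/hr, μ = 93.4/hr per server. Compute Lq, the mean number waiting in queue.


a = λ/μ = 0.6095; ρ = a/2 = 0.3048
P₀ = 0.532844
Lq = P₀·a^c·ρ / (c!·(1−ρ)²) = 0.532844·0.37153·0.3048/(2·0.48335)
= 0.06241

Final: 0.06241


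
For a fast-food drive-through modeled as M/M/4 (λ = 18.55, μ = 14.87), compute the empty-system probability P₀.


a = λ/μ = 18.55/14.87 = 1.2475; ρ = a/c = 0.3119
Σ_{k=0}^{3} a^k/k! (terms k=0..3) = 1.00000 + 1.24748 + 0.77810 + 0.32355 = 3.34913
Tail: a^4/(4!(1−ρ)) = 2.42176/(24·0.6881) = 0.14664
P₀ = 1/(3.34913 + 0.14664) = 1/3.49577 = 0.286060

Final: 0.286060


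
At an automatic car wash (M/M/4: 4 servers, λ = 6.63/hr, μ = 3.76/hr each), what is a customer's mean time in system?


a = 1.7633; ρ = 0.4408; P₀ = 0.168011
Lq = P₀·a^c·ρ/(c!(1−ρ)²) = 0.09541
Wq = Lq/λ = 0.09541/6.63 = 0.01439 hr
W = Wq + 1/μ = 0.01439 + 0.26596 = 0.28035 hr

Final: 0.28035 hr


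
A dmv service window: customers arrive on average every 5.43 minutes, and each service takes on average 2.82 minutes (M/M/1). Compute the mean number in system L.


λ = 60/5.43 = 11.0497 /hr
μ = 60/2.82 = 21.2766 /hr
ρ = λ/μ = 11.0497/21.2766 = 0.5193
L = ρ/(1−ρ) = 0.5193/0.4807 = 1.0805

Final: 1.0805


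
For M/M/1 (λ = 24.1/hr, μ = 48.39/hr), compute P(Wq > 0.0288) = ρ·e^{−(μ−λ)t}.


ρ = 24.1/48.39 = 0.4980
P(Wq > t) = ρ·e^{−(μ−λ)t} = 0.4980·e^{−0.6996}
= 0.4980·0.496808 = 0.247429

Final: 0.247429


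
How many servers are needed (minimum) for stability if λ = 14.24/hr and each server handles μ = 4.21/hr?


Stability requires cμ > λ ⇔ c > λ/μ.
λ/μ = 14.24/4.21 = 3.3824
Minimum integer c = ⌊3.3824⌋ + 1 = 4
Check: 4·4.21 = 16.84 > 14.24, while 3·4.21 = 12.63 ≤ 14.24

Final: 4 servers


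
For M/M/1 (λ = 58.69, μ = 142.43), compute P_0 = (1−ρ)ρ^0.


ρ = 58.69/142.43 = 0.4121
P_n = (1−ρ)·ρ^n = (1 − 0.4121)·0.4121^0 = 0.5879·1.000000 = 0.587938

Final: 0.587938


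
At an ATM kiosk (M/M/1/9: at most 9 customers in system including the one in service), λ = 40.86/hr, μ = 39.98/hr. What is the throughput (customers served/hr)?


ρ = 1.0220; P_K = (1−ρ)ρ^9/(1−ρ^10) = 0.110078
λ_eff = λ(1 − P_K) = 40.86·(1 − 0.110078) = 40.86·0.889922 = 36.3622 /hr

Final: 36.3622 /hr


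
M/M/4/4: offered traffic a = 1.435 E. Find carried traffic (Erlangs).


B(4,1.435) = 0.042741 (Erlang-B)
Carried load = a(1 − B) = 1.435·(1 − 0.042741) = 1.435·0.957259 = 1.3737 E

Final: 1.3737 Erlangs


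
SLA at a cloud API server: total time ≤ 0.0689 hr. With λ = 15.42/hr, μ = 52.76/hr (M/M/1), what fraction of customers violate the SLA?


W ~ Exponential(μ−λ) for M/M/1.
μ − λ = 52.76 − 15.42 = 37.3400
P(W > t) = e^{−(μ−λ)t} = e^{−2.5727} = 0.076327

Final: 0.076327


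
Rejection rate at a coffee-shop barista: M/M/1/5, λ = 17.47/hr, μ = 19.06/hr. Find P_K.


ρ = λ/μ = 17.47/19.06 = 0.9166
P_K = (1−ρ)ρ^K/(1−ρ^(K+1)) = (0.08342·0.646919)/(1 − 0.592953)
= 0.053967/0.407047 = 0.132580

Final: 0.132580


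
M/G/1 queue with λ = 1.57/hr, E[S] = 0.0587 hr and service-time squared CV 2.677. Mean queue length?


ρ = λ·E[S] = 1.57·0.0587 = 0.09216
Lq = ρ²(1+C_s²)/(2(1−ρ)) = 0.008493·(1+2.677)/(2·0.9078)
= 0.008493·3.6770/1.8157 = 0.01720

Final: 0.01720


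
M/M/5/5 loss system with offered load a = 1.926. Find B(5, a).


B(c,a) = (a^c/c!) / Σ_{k=0}^{c} a^k/k!
a^5/5! = 0.220851
Σ terms (k=0..5): 1.00000 + 1.92600 + 1.85474 + 1.19074 + 0.57334 + 0.22085 = 6.765673
B = 0.220851/6.765673 = 0.032643

Final: 0.032643


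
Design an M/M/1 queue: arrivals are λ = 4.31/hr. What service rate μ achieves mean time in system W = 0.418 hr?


W = 1/(μ−λ) ⇒ μ − λ = 1/W = 1/0.418 = 2.3923
μ = λ + 1/W = 4.31 + 2.3923 = 6.7023 per hr

Final: 6.7023 /hr


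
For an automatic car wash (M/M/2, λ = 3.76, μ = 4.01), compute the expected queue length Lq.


a = λ/μ = 0.9377; ρ = a/2 = 0.4688
P₀ = 0.361630
Lq = P₀·a^c·ρ / (c!·(1−ρ)²) = 0.361630·0.87920·0.4688/(2·0.28214)
= 0.26416

Final: 0.26416


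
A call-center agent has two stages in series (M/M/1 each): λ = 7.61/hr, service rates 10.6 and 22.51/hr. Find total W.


Each node sees arrival rate λ = 7.61/hr (tandem ⇒ throughput preserved).
W₁ = 1/(μ₁−λ) = 1/(10.6−7.61) = 0.33445 hr
W₂ = 1/(μ₂−λ) = 1/(22.51−7.61) = 0.06711 hr
W_total = W₁ + W₂ = 0.33445 + 0.06711 = 0.40156 hr

Final: 0.40156 hr


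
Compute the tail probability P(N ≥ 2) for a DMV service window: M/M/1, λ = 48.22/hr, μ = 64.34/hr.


ρ = 48.22/64.34 = 0.7495
P(N ≥ n) = ρ^n = 0.7495^2 = 0.561684

Final: 0.561684


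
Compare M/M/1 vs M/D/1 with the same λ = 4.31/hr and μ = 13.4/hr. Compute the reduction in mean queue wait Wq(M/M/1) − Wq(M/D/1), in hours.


ρ = 4.31/13.4 = 0.3216
Wq(M/M/1) = ρ/(μ−λ) = 0.3216/9.09 = 0.03538 hr
Wq(M/D/1) = ρ/(2(μ−λ)) = 0.01769 hr
Savings = 0.03538 − 0.01769 = 0.01769 hr

Final: 0.01769 hr


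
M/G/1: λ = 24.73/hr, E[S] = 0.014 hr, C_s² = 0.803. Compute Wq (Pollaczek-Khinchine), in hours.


ρ = λ·E[S] = 24.73·0.014 = 0.3462
E[S²] = E[S]²(1+C_s²) = 0.014²·(1+0.803) = 0.0003534
Wq = λ·E[S²]/(2(1−ρ)) = 24.73·0.0003534/(2·0.6538) = 0.006684 hr

Final: 0.006684 hr


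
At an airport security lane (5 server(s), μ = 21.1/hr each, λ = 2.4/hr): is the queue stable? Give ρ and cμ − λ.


Total capacity cμ = 5·21.1 = 105.50/hr
ρ = λ/(cμ) = 2.4/105.50 = 0.02275
Stable ⇔ ρ < 1: YES
Spare capacity = cμ − λ = 105.50 − 2.4 = 103.10/hr

Final: ρ = 0.02275; stable; margin = 103.10/hr


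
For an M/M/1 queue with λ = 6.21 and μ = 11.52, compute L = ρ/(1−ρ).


ρ = λ/μ = 6.21/11.52 = 0.5391
L = ρ/(1−ρ) = 0.5391/(1 − 0.5391) = 0.5391/0.4609 = 1.1695

Final: 1.1695


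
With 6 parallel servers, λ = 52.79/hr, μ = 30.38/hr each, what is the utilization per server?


ρ = λ/(cμ) = 52.79/(6·30.38) = 52.79/182.28 = 0.2896

Final: 0.2896


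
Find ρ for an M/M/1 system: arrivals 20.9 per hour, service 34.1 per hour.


ρ = λ/μ = 20.9/34.1 = 0.6129

Final: 0.6129


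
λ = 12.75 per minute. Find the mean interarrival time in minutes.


Mean interarrival time = 1/λ = 1/12.75 minute = 0.07843 minute
In minutes: 0.07843 × 1 = 0.07843 min

Final: 0.07843 min


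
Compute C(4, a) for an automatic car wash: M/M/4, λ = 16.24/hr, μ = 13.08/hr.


a = λ/μ = 1.2416; ρ = a/4 = 0.3104
P₀ = 0.287775 (from M/M/c formula)
C(c,a) = [a^c/(c!(1−ρ))]·P₀ = [2.37636/(24·0.6896)]·0.287775
= 0.14358·0.287775 = 0.041320

Final: 0.041320


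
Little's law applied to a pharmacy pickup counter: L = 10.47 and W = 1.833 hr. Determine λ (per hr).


λ = L/W = 10.47/1.833 = 5.7119 /hr

Final: 5.7119 /hr


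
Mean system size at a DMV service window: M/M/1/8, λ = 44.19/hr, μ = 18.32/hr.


ρ = 44.19/18.32 = 2.4121
L = ρ[1 − (K+1)ρ^K + Kρ^(K+1)] / [(1−ρ)(1−ρ^(K+1))]
Numerator: 2.4121·(1 − 9·1146.009606 + 8·2764.310288) = 28466.358227
Denominator: (-1.4121)·(-2763.310288) = 3902.119932
L = 28466.358227/3902.119932 = 7.2951

Final: 7.2951


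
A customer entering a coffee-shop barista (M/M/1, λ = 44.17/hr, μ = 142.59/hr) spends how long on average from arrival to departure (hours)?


W = 1/(μ−λ) = 1/(142.59 − 44.17) = 1/98.42 = 0.01016 hr

Final: 0.01016 hr


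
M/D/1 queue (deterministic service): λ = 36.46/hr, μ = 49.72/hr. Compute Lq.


ρ = 36.46/49.72 = 0.7333
M/D/1: Lq = ρ²/(2(1−ρ)) = 0.5377/(2·0.2667) = 1.00816

Final: 1.00816


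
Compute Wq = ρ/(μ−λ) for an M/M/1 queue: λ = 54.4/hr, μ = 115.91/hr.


ρ = 54.4/115.91 = 0.4693
Wq = ρ/(μ−λ) = 0.4693/(115.91 − 54.4) = 0.4693/61.51 = 0.007630 hr

Final: 0.007630 hr


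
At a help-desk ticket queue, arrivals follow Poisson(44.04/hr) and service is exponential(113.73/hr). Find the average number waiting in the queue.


ρ = 44.04/113.73 = 0.3872
Lq = ρ²/(1−ρ) = 0.1499/0.6128 = 0.2447

Final: 0.2447


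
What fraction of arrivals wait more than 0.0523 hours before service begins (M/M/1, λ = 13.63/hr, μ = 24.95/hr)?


ρ = 13.63/24.95 = 0.5463
P(Wq > t) = ρ·e^{−(μ−λ)t} = 0.5463·e^{−0.5920}
= 0.5463·0.553200 = 0.302209

Final: 0.302209


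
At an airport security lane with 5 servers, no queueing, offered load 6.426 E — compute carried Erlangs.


B(5,6.426) = 0.389125 (Erlang-B)
Carried load = a(1 − B) = 6.426·(1 − 0.389125) = 6.426·0.610875 = 3.9255 E

Final: 3.9255 Erlangs


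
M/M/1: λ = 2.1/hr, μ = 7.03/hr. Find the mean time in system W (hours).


W = 1/(μ−λ) = 1/(7.03 − 2.1) = 1/4.93 = 0.2028 hr

Final: 0.2028 hr


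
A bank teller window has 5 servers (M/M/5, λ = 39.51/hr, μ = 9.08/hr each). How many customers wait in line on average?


a = λ/μ = 4.3513; ρ = a/5 = 0.8703
P₀ = 0.006960
Lq = P₀·a^c·ρ / (c!·(1−ρ)²) = 0.006960·1559.93286·0.8703/(120·0.01683)
= 4.67780

Final: 4.67780


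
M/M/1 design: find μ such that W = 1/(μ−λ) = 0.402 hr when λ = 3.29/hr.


W = 1/(μ−λ) ⇒ μ − λ = 1/W = 1/0.402 = 2.4876
μ = λ + 1/W = 3.29 + 2.4876 = 5.7776 per hr

Final: 5.7776 /hr


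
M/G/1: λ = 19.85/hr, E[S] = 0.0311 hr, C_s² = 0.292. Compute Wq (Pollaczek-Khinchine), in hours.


ρ = λ·E[S] = 19.85·0.0311 = 0.6173
E[S²] = E[S]²(1+C_s²) = 0.0311²·(1+0.292) = 0.001250
Wq = λ·E[S²]/(2(1−ρ)) = 19.85·0.001250/(2·0.3827) = 0.03241 hr

Final: 0.03241 hr


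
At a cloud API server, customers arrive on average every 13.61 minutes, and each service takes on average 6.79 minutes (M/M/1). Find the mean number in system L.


λ = 60/13.61 = 4.4085 /hr
μ = 60/6.79 = 8.8365 /hr
ρ = λ/μ = 4.4085/8.8365 = 0.4989
L = ρ/(1−ρ) = 0.4989/0.5011 = 0.9956

Final: 0.9956


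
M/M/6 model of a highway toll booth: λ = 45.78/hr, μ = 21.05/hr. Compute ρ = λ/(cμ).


ρ = λ/(cμ) = 45.78/(6·21.05) = 45.78/126.30 = 0.3625

Final: 0.3625


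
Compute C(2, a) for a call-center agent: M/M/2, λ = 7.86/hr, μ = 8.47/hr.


a = λ/μ = 0.9280; ρ = a/2 = 0.4640
P₀ = 0.366129 (from M/M/c formula)
C(c,a) = [a^c/(c!(1−ρ))]·P₀ = [0.86115/(2·0.5360)]·0.366129
= 0.80330·0.366129 = 0.294110

Final: 0.294110


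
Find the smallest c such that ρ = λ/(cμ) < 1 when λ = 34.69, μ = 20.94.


Stability requires cμ > λ ⇔ c > λ/μ.
λ/μ = 34.69/20.94 = 1.6566
Minimum integer c = ⌊1.6566⌋ + 1 = 2
Check: 2·20.94 = 41.88 > 34.69, while 1·20.94 = 20.94 ≤ 34.69

Final: 2 servers


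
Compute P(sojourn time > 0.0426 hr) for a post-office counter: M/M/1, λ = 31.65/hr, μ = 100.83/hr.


W ~ Exponential(μ−λ) for M/M/1.
μ − λ = 100.83 − 31.65 = 69.1800
P(W > t) = e^{−(μ−λ)t} = e^{−2.9471} = 0.052493

Final: 0.052493


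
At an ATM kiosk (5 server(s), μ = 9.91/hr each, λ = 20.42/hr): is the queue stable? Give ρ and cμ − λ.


Total capacity cμ = 5·9.91 = 49.55/hr
ρ = λ/(cμ) = 20.42/49.55 = 0.4121
Stable ⇔ ρ < 1: YES
Spare capacity = cμ − λ = 49.55 − 20.42 = 29.13/hr

Final: ρ = 0.4121; stable; margin = 29.13/hr


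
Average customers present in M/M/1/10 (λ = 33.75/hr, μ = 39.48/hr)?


ρ = 33.75/39.48 = 0.8549
L = ρ[1 − (K+1)ρ^K + Kρ^(K+1)] / [(1−ρ)(1−ρ^(K+1))]
Numerator: 0.8549·(1 − 11·0.208433 + 10·0.178182) = 0.418074
Denominator: (0.1451)·(0.821818) = 0.119276
L = 0.418074/0.119276 = 3.5051

Final: 3.5051


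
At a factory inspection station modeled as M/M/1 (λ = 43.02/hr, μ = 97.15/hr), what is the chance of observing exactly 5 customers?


ρ = 43.02/97.15 = 0.4428
P_n = (1−ρ)·ρ^n = (1 − 0.4428)·0.4428^5 = 0.5572·0.017027 = 0.009487

Final: 0.009487


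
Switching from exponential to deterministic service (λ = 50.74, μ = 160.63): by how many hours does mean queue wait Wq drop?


ρ = 50.74/160.63 = 0.3159
Wq(M/M/1) = ρ/(μ−λ) = 0.3159/109.89 = 0.002875 hr
Wq(M/D/1) = ρ/(2(μ−λ)) = 0.001437 hr
Savings = 0.002875 − 0.001437 = 0.001437 hr

Final: 0.001437 hr


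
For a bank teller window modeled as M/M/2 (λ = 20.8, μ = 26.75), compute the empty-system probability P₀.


a = λ/μ = 20.8/26.75 = 0.7776; ρ = a/c = 0.3888
Σ_{k=0}^{1} a^k/k! (terms k=0..1) = 1.00000 + 0.77757 = 1.77757
Tail: a^2/(2!(1−ρ)) = 0.60462/(2·0.6112) = 0.49460
P₀ = 1/(1.77757 + 0.49460) = 1/2.27217 = 0.440108

Final: 0.440108


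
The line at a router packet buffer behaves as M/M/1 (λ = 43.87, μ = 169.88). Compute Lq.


ρ = 43.87/169.88 = 0.2582
Lq = ρ²/(1−ρ) = 0.06669/0.7418 = 0.08991

Final: 0.08991


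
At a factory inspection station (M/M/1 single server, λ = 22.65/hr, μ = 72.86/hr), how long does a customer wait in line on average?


ρ = 22.65/72.86 = 0.3109
Wq = ρ/(μ−λ) = 0.3109/(72.86 − 22.65) = 0.3109/50.21 = 0.006191 hr

Final: 0.006191 hr


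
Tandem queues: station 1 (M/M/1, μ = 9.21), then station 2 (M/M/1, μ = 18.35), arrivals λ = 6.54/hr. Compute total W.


Each node sees arrival rate λ = 6.54/hr (tandem ⇒ throughput preserved).
W₁ = 1/(μ₁−λ) = 1/(9.21−6.54) = 0.37453 hr
W₂ = 1/(μ₂−λ) = 1/(18.35−6.54) = 0.08467 hr
W_total = W₁ + W₂ = 0.37453 + 0.08467 = 0.45921 hr

Final: 0.45921 hr


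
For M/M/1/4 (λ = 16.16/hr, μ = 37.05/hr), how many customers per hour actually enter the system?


ρ = 0.4362; P_K = (1−ρ)ρ^4/(1−ρ^5) = 0.020734
λ_eff = λ(1 − P_K) = 16.16·(1 − 0.020734) = 16.16·0.979266 = 15.8249 /hr

Final: 15.8249 /hr


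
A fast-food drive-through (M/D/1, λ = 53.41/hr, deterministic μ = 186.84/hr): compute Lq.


ρ = 53.41/186.84 = 0.2859
M/D/1: Lq = ρ²/(2(1−ρ)) = 0.08172/(2·0.7141) = 0.05721

Final: 0.05721


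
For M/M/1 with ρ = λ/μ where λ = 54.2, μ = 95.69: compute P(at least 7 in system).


ρ = 54.2/95.69 = 0.5664
P(N ≥ n) = ρ^n = 0.5664^7 = 0.018704

Final: 0.018704


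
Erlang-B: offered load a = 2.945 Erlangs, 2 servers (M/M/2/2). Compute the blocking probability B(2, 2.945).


B(c,a) = (a^c/c!) / Σ_{k=0}^{c} a^k/k!
a^2/2! = 4.336512
Σ terms (k=0..2): 1.00000 + 2.94500 + 4.33651 = 8.281512
B = 4.336512/8.281512 = 0.523638

Final: 0.523638


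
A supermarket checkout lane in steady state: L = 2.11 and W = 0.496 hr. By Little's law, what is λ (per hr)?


λ = L/W = 2.11/0.496 = 4.2540 /hr

Final: 4.2540 /hr


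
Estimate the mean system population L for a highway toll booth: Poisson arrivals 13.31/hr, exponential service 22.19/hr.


ρ = λ/μ = 13.31/22.19 = 0.5998
L = ρ/(1−ρ) = 0.5998/(1 − 0.5998) = 0.5998/0.4002 = 1.4989

Final: 1.4989


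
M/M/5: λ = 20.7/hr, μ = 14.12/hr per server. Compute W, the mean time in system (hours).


a = 1.4660; ρ = 0.2932; P₀ = 0.230521
Lq = P₀·a^c·ρ/(c!(1−ρ)²) = 0.007635
Wq = Lq/λ = 0.007635/20.7 = 0.0003688 hr
W = Wq + 1/μ = 0.0003688 + 0.07082 = 0.07119 hr

Final: 0.07119 hr


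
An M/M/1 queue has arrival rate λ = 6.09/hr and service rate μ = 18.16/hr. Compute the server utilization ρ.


ρ = λ/μ = 6.09/18.16 = 0.3354

Final: 0.3354


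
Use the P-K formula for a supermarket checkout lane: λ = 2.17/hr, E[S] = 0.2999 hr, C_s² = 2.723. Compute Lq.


ρ = λ·E[S] = 2.17·0.2999 = 0.6508
Lq = ρ²(1+C_s²)/(2(1−ρ)) = 0.4235·(1+2.723)/(2·0.3492)
= 0.4235·3.7230/0.6984 = 2.25756

Final: 2.25756


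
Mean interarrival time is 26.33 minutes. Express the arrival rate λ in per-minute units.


λ = 1/(interarrival time) in consistent units.
1 minute = 1 min, so λ = 1/26.33 = 0.03798 per minute

Final: 0.03798 /min


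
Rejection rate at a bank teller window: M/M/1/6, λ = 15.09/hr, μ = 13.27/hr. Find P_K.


ρ = λ/μ = 15.09/13.27 = 1.1372
P_K = (1−ρ)ρ^K/(1−ρ^(K+1)) = (-0.1372·2.162270)/(1 − 2.458828)
= -0.296558/-1.458828 = 0.203285

Final: 0.203285


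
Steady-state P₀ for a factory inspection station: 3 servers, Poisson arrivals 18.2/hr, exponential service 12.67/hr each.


a = λ/μ = 18.2/12.67 = 1.4365; ρ = a/c = 0.4788
Σ_{k=0}^{2} a^k/k! (terms k=0..2) = 1.00000 + 1.43646 + 1.03171 = 3.46818
Tail: a^3/(3!(1−ρ)) = 2.96404/(6·0.5212) = 0.94786
P₀ = 1/(3.46818 + 0.94786) = 1/4.41604 = 0.226447

Final: 0.226447


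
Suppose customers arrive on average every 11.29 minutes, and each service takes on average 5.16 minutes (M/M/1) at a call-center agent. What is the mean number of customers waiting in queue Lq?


λ = 60/11.29 = 5.3144 /hr
μ = 60/5.16 = 11.6279 /hr
ρ = λ/μ = 5.3144/11.6279 = 0.4570
Lq = ρ²/(1−ρ) = 0.2089/0.5430 = 0.3847

Final: 0.3847


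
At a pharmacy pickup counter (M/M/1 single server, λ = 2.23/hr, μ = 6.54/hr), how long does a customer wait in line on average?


ρ = 2.23/6.54 = 0.3410
Wq = ρ/(μ−λ) = 0.3410/(6.54 − 2.23) = 0.3410/4.31 = 0.07911 hr

Final: 0.07911 hr


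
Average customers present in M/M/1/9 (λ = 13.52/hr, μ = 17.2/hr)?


ρ = 13.52/17.2 = 0.7860
L = ρ[1 − (K+1)ρ^K + Kρ^(K+1)] / [(1−ρ)(1−ρ^(K+1))]
Numerator: 0.7860·(1 − 10·0.114560 + 9·0.090050) = 0.522599
Denominator: (0.2140)·(0.909950) = 0.194687
L = 0.522599/0.194687 = 2.6843

Final: 2.6843


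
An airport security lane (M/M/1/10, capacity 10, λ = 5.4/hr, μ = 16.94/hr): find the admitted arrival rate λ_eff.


ρ = 0.3188; P_K = (1−ρ)ρ^10/(1−ρ^11) = 0.000007381
λ_eff = λ(1 − P_K) = 5.4·(1 − 0.000007381) = 5.4·0.999993 = 5.4000 /hr

Final: 5.4000 /hr


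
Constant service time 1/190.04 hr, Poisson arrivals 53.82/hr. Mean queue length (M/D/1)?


ρ = 53.82/190.04 = 0.2832
M/D/1: Lq = ρ²/(2(1−ρ)) = 0.08020/(2·0.7168) = 0.05595

Final: 0.05595


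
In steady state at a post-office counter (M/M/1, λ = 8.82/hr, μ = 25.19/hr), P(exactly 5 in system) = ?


ρ = 8.82/25.19 = 0.3501
P_n = (1−ρ)·ρ^n = (1 − 0.3501)·0.3501^5 = 0.6499·0.005263 = 0.003420

Final: 0.003420


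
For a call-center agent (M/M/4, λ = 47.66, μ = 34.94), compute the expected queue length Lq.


a = λ/μ = 1.3641; ρ = a/4 = 0.3410
P₀ = 0.254048
Lq = P₀·a^c·ρ / (c!·(1−ρ)²) = 0.254048·3.46198·0.3410/(24·0.43426)
= 0.02878

Final: 0.02878


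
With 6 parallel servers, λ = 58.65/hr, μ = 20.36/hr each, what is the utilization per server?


ρ = λ/(cμ) = 58.65/(6·20.36) = 58.65/122.16 = 0.4801

Final: 0.4801


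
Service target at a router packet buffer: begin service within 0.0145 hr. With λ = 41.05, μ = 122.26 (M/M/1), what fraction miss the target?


ρ = 41.05/122.26 = 0.3358
P(Wq > t) = ρ·e^{−(μ−λ)t} = 0.3358·e^{−1.1775}
= 0.3358·0.308034 = 0.103425

Final: 0.103425


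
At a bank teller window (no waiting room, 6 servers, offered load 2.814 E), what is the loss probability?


B(c,a) = (a^c/c!) / Σ_{k=0}^{c} a^k/k!
a^6/6! = 0.689624
Σ terms (k=0..6): 1.00000 + 2.81400 + 3.95930 + 3.71382 + 2.61267 + 1.47041 + 0.68962 = 16.259829
B = 0.689624/16.259829 = 0.042413

Final: 0.042413


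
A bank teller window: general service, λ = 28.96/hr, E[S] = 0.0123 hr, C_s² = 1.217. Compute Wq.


ρ = λ·E[S] = 28.96·0.0123 = 0.3562
E[S²] = E[S]²(1+C_s²) = 0.0123²·(1+1.217) = 0.0003354
Wq = λ·E[S²]/(2(1−ρ)) = 28.96·0.0003354/(2·0.6438) = 0.007544 hr

Final: 0.007544 hr
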